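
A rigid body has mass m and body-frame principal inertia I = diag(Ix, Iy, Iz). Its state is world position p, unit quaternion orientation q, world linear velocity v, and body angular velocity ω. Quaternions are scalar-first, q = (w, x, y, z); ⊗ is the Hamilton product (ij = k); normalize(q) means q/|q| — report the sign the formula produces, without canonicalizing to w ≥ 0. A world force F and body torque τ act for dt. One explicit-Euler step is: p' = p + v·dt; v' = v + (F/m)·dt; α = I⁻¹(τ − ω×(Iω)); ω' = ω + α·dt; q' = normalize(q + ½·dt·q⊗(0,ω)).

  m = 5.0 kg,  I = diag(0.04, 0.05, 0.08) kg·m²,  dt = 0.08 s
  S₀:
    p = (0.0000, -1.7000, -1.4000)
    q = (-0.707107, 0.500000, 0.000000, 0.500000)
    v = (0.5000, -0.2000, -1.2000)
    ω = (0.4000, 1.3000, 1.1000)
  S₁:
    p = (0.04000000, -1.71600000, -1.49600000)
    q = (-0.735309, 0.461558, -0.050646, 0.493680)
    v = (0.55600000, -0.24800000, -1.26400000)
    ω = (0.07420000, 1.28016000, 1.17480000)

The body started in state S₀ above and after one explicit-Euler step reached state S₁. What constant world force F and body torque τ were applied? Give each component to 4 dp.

F = (3.5000, -3.0000, -4.0000)
τ = (-0.1200, -0.0300, 0.0800)

Δv = v₁−v₀ = (0.05600000, -0.04800000, -0.06400000)
applied force F = (3.5000, -3.0000, -4.0000)
ω₁ − ω₀ = (-0.32580000, -0.01984000, 0.07480000)
τ = I·(Δω/dt) + ω₀×(Iω₀) = (-0.1200, -0.0300, 0.0800)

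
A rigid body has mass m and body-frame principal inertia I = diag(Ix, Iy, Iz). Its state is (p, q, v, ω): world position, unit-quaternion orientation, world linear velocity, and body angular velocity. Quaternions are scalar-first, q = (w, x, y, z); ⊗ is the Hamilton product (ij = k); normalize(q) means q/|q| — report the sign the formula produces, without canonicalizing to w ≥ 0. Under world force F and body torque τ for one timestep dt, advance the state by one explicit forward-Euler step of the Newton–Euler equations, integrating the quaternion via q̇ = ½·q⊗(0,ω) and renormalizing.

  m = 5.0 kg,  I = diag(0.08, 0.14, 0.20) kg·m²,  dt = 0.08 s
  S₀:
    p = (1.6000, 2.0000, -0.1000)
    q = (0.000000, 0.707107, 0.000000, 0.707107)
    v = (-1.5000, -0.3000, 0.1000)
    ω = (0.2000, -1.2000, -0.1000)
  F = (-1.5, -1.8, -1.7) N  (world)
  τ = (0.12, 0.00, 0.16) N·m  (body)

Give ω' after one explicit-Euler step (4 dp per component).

ω×(Iω) gyroscopic = (0.0072, 0.0024, -0.0144)
angular accel α = (1.4100, -0.0171, 0.8720)
ω' = ω + α·dt = (0.3128, -1.2014, -0.0302)

ω' = (0.3128, -1.2014, -0.0302)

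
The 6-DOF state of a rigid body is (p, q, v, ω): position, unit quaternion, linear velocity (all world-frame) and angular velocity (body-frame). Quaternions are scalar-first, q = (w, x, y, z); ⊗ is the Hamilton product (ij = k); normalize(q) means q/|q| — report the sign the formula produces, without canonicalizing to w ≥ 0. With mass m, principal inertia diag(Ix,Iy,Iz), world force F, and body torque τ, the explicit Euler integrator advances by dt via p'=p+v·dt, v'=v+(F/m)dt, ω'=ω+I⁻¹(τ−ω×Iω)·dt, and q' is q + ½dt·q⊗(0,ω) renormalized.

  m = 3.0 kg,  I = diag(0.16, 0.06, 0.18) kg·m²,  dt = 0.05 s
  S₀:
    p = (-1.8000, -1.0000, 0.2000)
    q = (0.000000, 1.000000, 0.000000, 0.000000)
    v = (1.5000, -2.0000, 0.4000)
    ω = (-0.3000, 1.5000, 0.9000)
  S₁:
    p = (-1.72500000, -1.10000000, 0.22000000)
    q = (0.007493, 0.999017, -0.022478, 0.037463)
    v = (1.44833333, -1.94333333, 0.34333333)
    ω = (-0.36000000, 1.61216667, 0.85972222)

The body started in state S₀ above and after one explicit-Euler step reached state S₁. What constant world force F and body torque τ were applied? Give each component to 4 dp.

F = (-3.1000, 3.4000, -3.4000)
τ = (-0.0300, 0.1400, -0.1000)

rate change Δω = (-0.06000000, 0.11216667, -0.04027778)
precession coupling = (0.1620, 0.0054, 0.0450)
applied torque τ = (-0.0300, 0.1400, -0.1000)
v₁ − v₀ = (-0.05166667, 0.05666667, -0.05666667)
m·(v₁−v₀)/dt = (-3.1000, 3.4000, -3.4000)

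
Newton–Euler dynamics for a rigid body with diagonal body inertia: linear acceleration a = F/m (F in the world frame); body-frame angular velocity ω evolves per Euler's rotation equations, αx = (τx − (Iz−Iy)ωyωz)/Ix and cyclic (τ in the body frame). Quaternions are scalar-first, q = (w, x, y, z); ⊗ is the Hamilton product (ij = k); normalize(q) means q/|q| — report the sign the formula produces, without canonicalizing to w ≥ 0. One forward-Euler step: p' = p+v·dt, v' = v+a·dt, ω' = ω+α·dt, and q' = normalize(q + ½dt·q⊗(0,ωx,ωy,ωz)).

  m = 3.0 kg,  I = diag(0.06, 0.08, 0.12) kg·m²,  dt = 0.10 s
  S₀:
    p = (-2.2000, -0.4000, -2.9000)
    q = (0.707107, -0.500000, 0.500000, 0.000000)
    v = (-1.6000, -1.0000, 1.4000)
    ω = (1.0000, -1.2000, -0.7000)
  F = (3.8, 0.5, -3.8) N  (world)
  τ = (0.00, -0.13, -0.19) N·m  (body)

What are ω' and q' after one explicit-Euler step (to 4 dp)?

ω' = (0.9440, -1.4150, -0.8383)
q' = (0.7593, -0.4804, 0.4385, -0.0197)

α = I⁻¹(τ − ω×Iω) = (-0.5600, -2.1500, -1.3833)
ω + α·dt = (0.9440, -1.4150, -0.8383)
Hamilton product q⊗(0,ω) = (1.1000000, 0.3571070, -1.1985284, -0.3949749)
q' = normalize(q + ½dt·q⊗(0,ω)) = (0.7593, -0.4804, 0.4385, -0.0197)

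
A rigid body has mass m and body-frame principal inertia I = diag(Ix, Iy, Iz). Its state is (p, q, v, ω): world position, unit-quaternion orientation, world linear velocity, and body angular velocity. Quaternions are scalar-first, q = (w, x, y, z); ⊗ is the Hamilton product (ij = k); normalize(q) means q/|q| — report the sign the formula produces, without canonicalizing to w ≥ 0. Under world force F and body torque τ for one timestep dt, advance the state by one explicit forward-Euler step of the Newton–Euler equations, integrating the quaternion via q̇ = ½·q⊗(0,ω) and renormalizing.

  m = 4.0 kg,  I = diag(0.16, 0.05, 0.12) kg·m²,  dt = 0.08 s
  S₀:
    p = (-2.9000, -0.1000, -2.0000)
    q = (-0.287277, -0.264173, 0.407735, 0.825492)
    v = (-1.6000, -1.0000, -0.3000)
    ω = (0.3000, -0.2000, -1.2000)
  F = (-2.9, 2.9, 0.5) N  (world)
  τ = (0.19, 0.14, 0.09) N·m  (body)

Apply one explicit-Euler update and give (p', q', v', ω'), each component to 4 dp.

precession coupling ω×(Iω) = (0.0168, -0.0144, 0.0066)
α = I⁻¹(τ − ω×Iω) = (1.0825, 3.0880, 0.6950)
ω + α·dt = (0.3866, 0.0470, -1.1444)
q⊗(0,ω) = (1.1513893, -0.4103667, -0.0119046, 0.2752465)
q' = normalize(q + ½dt·q⊗(0,ω)) = (-0.2409, -0.2802, 0.4067, 0.8355)
a = F/m = (-0.7250, 0.7250, 0.1250)
p + v·dt = (-3.0280, -0.1800, -2.0240)
new velocity v' = (-1.6580, -0.9420, -0.2900)

p' = (-3.0280, -0.1800, -2.0240)
q' = (-0.2409, -0.2802, 0.4067, 0.8355)
v' = (-1.6580, -0.9420, -0.2900)
ω' = (0.3866, 0.0470, -1.1444)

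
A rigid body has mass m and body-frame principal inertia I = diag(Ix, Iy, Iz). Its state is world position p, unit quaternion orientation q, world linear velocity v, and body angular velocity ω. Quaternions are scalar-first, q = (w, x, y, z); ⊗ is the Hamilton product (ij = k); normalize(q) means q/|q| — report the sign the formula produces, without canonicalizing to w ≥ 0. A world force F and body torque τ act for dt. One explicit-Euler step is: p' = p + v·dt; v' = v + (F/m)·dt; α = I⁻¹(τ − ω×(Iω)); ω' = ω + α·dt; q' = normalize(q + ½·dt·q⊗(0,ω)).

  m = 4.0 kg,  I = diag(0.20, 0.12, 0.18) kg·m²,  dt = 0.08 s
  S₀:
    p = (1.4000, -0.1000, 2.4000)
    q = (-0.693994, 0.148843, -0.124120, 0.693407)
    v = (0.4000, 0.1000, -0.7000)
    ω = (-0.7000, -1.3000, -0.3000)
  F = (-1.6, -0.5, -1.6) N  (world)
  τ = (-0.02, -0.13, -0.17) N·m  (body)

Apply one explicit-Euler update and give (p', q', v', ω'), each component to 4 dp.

p' = (1.4320, -0.0920, 2.3440)
q' = (-0.6867, 0.2054, -0.1055, 0.6893)
v' = (0.3680, 0.0900, -0.7320)
ω' = (-0.7174, -1.3895, -0.3432)

α = I⁻¹(τ − ω×Iω) = (-0.2170, -1.1183, -0.5400)
ω' = ω + α·dt = (-0.7174, -1.3895, -0.3432)
q⊗(0,ω) = (0.1508562, 1.4244609, 0.4614602, -0.0721817)
q + ½dt·q⊗(0,ω), renormalized = (-0.6867, 0.2054, -0.1055, 0.6893)
new position p' = (1.4320, -0.0920, 2.3440)
new velocity v' = (0.3680, 0.0900, -0.7320)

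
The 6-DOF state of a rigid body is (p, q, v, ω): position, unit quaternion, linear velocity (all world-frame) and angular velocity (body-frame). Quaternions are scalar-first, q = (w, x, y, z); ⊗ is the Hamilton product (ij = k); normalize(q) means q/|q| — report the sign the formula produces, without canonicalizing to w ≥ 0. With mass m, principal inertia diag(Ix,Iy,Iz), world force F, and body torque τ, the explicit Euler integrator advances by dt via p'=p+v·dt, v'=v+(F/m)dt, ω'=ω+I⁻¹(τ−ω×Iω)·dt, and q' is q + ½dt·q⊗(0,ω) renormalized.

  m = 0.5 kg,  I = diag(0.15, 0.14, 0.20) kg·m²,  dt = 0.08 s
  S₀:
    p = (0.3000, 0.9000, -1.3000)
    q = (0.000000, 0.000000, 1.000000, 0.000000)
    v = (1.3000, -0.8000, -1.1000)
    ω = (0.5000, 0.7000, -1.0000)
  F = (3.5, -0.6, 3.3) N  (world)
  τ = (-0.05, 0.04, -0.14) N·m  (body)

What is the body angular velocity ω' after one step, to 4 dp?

ω×(Iω) gyroscopic = (-0.0420, 0.0250, -0.0035)
(τ − ω×Iω)/I = (-0.0533, 0.1071, -0.6825)
ω' = ω + α·dt = (0.4957, 0.7086, -1.0546)

ω' = (0.4957, 0.7086, -1.0546)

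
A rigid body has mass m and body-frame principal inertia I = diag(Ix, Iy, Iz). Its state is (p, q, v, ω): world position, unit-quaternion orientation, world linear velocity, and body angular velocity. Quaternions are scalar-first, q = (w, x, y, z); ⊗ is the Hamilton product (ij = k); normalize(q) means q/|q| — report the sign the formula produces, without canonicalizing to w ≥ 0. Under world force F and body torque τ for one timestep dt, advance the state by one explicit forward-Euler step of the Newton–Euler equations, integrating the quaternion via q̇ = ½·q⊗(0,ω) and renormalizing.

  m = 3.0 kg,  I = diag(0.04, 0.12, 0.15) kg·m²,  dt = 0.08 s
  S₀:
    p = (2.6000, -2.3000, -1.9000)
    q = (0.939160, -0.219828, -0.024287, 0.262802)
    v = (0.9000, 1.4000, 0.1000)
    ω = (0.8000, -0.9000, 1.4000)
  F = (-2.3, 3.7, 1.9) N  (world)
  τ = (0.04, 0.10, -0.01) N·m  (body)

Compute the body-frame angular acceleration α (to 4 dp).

precession coupling ω×(Iω) = (-0.0378, -0.1232, -0.0576)
α = I⁻¹(τ − ω×Iω) = (1.9450, 1.8600, 0.3173)

α = (1.9450, 1.8600, 0.3173)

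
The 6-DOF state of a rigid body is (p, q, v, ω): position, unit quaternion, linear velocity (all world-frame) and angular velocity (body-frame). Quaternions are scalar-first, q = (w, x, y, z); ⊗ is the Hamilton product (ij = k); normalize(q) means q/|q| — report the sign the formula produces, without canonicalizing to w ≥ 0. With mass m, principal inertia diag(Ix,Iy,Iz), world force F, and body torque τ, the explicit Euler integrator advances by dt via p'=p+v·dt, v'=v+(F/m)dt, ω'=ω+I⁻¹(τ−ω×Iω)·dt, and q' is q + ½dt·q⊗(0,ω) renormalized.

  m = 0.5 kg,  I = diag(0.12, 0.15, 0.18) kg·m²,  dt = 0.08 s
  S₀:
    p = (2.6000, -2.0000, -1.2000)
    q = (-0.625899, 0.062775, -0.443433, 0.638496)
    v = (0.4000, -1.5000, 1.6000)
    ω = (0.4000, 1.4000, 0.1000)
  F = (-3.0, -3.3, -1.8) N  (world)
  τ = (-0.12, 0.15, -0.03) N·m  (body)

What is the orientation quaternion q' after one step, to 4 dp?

q' = (-0.6036, 0.0152, -0.4677, 0.6455)

2q̇ = q⊗(0,ω) = (0.5318466, -1.1885973, -0.6271377, 0.2026683)
q + ½dt·q⊗(0,ω), renormalized = (-0.6036, 0.0152, -0.4677, 0.6455)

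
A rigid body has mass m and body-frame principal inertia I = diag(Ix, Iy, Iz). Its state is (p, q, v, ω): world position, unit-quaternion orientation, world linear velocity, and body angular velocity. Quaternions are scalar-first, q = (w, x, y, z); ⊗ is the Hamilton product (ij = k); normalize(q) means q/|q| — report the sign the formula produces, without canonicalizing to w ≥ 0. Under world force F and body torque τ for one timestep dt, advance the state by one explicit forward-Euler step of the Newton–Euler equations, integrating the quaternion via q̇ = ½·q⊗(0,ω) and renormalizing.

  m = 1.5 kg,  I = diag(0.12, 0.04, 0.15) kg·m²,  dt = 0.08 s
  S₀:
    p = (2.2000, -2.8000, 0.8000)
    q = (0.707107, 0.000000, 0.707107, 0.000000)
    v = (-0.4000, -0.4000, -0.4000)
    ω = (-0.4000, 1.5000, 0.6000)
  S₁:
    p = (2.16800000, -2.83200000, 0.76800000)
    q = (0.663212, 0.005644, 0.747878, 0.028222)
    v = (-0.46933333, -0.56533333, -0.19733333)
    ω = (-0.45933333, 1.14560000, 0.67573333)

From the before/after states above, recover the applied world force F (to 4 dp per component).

F = (-1.3000, -3.1000, 3.8000)

velocity change Δv = (-0.06933333, -0.16533333, 0.20266667)
m·(v₁−v₀)/dt = (-1.3000, -3.1000, 3.8000)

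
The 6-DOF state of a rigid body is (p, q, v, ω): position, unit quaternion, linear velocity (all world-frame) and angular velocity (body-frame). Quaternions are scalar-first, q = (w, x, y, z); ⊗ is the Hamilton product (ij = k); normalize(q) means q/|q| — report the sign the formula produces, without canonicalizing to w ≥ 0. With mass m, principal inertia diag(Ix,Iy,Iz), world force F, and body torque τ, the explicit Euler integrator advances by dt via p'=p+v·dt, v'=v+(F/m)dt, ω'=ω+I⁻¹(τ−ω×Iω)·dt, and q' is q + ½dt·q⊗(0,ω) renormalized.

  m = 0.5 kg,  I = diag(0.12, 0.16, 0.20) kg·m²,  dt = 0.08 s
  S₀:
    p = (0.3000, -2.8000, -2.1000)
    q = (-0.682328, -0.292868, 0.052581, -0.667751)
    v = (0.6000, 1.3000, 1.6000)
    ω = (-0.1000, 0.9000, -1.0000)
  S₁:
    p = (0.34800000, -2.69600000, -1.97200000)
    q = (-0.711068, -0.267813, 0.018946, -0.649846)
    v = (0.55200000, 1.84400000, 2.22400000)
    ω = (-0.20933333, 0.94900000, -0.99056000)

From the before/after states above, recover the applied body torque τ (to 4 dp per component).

τ = (-0.2000, 0.0900, 0.0200)

Δω = ω₁−ω₀ = (-0.10933333, 0.04900000, 0.00944000)
gyro term ω₀×Iω₀ = (-0.0360, -0.0080, -0.0036)
τ = I·(Δω/dt) + ω₀×(Iω₀) = (-0.2000, 0.0900, 0.0200)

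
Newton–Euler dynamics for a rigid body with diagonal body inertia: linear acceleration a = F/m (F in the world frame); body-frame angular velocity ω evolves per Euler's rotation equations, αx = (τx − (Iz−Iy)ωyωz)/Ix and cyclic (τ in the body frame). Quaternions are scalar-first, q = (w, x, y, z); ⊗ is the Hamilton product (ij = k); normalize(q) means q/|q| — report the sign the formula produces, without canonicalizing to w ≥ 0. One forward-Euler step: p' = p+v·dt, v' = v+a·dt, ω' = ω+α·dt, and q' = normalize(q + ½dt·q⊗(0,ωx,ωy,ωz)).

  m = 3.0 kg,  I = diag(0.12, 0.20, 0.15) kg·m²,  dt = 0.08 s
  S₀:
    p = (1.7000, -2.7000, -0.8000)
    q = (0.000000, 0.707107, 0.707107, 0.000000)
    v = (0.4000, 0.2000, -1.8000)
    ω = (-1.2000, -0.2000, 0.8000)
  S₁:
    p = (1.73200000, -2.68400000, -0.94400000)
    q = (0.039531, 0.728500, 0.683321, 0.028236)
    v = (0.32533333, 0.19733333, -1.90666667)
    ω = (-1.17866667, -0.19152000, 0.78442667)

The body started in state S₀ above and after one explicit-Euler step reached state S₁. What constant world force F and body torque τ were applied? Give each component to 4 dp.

F = (-2.8000, -0.1000, -4.0000)
τ = (0.0400, 0.0500, -0.0100)

Δω = ω₁−ω₀ = (0.02133333, 0.00848000, -0.01557333)
gyro term ω₀×Iω₀ = (0.0080, 0.0288, 0.0192)
τ = I·(Δω/dt) + ω₀×(Iω₀) = (0.0400, 0.0500, -0.0100)
v₁ − v₀ = (-0.07466667, -0.00266667, -0.10666667)
m·(v₁−v₀)/dt = (-2.8000, -0.1000, -4.0000)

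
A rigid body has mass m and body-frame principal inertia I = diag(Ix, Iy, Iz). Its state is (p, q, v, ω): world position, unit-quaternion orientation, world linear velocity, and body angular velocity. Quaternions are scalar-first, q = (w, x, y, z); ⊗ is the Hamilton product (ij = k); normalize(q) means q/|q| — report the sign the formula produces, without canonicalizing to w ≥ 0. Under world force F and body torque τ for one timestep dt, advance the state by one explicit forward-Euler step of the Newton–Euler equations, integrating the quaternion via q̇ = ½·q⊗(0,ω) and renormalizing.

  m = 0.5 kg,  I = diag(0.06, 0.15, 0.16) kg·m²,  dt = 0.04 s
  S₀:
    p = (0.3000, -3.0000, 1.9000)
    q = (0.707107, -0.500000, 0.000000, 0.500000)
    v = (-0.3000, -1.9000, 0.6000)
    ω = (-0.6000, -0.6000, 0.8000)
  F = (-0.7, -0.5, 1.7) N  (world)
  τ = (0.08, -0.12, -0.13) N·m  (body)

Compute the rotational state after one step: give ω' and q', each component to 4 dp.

ω' = (-0.5435, -0.6448, 0.7594)
q' = (0.6929, -0.5023, -0.0065, 0.5172)

gyro term ω×Iω = (-0.0048, 0.0480, 0.0324)
α = I⁻¹(τ − ω×Iω) = (1.4133, -1.1200, -1.0150)
ω + α·dt = (-0.5435, -0.6448, 0.7594)
Hamilton product q⊗(0,ω) = (-0.7000000, -0.1242642, -0.3242642, 0.8656856)
q + ½dt·q⊗(0,ω), renormalized = (0.6929, -0.5023, -0.0065, 0.5172)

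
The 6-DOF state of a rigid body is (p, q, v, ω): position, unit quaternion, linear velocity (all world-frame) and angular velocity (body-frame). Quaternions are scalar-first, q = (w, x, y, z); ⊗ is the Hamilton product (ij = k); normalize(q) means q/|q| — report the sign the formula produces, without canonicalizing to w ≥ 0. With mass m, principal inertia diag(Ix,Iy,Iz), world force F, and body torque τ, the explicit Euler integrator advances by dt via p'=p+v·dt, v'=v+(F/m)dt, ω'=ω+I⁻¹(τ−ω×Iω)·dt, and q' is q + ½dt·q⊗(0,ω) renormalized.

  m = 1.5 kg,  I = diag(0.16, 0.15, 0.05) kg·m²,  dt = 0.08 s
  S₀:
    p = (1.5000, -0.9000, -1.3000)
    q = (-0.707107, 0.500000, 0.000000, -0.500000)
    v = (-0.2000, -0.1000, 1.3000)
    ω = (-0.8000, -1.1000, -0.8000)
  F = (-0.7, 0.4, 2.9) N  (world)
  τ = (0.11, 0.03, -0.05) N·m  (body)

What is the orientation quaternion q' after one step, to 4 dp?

q' = (-0.7057, 0.4996, 0.0630, -0.4984)

Hamilton product q⊗(0,ω) = (0.0000000, 0.0156856, 1.5778177, 0.0156856)
updated quaternion q' = (-0.7057, 0.4996, 0.0630, -0.4984)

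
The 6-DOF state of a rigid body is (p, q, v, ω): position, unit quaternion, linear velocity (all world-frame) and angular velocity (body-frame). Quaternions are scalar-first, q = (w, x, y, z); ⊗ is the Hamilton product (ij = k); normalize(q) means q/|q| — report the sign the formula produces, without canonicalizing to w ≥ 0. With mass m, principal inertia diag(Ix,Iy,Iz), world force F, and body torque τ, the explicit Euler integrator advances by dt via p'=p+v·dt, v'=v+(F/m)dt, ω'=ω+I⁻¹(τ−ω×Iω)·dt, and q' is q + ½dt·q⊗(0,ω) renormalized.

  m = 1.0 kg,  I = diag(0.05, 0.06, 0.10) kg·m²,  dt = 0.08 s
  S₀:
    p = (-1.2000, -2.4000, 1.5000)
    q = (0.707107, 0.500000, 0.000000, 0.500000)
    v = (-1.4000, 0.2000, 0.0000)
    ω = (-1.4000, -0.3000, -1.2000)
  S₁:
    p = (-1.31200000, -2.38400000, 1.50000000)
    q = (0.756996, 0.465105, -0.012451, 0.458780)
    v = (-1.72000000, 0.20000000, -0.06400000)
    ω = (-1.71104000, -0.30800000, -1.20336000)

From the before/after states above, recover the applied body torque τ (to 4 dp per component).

τ = (-0.1800, -0.0900, 0.0000)

rate change Δω = (-0.31104000, -0.00800000, -0.00336000)
τ = I·(Δω/dt) + ω₀×(Iω₀) = (-0.1800, -0.0900, 0.0000)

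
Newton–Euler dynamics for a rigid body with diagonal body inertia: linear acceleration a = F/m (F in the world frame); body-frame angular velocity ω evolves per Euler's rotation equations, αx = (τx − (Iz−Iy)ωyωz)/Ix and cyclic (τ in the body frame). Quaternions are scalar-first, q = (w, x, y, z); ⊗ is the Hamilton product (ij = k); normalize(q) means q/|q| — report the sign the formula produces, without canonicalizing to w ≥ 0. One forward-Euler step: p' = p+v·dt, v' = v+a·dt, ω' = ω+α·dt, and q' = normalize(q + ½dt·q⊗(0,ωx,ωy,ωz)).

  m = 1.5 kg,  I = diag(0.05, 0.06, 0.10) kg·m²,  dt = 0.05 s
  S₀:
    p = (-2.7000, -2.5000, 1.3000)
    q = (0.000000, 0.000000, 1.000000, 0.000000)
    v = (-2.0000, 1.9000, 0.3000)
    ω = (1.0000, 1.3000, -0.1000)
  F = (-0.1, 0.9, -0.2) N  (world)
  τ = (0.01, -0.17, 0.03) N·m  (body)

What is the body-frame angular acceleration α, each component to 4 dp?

α = (0.3040, -2.9167, 0.1700)

gyro term ω×Iω = (-0.0052, 0.0050, 0.0130)
angular accel α = (0.3040, -2.9167, 0.1700)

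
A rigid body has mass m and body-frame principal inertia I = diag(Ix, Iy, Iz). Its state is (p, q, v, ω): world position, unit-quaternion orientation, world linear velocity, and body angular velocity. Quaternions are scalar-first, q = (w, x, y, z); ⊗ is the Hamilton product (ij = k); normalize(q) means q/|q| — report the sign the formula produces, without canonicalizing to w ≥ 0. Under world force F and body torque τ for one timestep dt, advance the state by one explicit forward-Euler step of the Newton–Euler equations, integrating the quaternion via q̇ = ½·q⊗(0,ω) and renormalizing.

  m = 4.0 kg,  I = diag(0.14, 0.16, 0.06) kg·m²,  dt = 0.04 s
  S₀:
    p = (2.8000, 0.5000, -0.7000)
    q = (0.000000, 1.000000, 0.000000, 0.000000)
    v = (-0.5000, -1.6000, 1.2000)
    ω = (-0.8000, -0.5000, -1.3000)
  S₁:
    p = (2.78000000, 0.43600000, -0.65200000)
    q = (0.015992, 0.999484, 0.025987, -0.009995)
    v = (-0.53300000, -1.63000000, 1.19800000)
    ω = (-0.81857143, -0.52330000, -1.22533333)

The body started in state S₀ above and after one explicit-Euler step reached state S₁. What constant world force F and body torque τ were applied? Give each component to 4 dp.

F = (-3.3000, -3.0000, -0.2000)
τ = (-0.1300, -0.0100, 0.1200)

v₁ − v₀ = (-0.03300000, -0.03000000, -0.00200000)
applied force F = (-3.3000, -3.0000, -0.2000)
Δω = ω₁−ω₀ = (-0.01857143, -0.02330000, 0.07466667)
precession coupling = (-0.0650, 0.0832, 0.0080)
applied torque τ = (-0.1300, -0.0100, 0.1200)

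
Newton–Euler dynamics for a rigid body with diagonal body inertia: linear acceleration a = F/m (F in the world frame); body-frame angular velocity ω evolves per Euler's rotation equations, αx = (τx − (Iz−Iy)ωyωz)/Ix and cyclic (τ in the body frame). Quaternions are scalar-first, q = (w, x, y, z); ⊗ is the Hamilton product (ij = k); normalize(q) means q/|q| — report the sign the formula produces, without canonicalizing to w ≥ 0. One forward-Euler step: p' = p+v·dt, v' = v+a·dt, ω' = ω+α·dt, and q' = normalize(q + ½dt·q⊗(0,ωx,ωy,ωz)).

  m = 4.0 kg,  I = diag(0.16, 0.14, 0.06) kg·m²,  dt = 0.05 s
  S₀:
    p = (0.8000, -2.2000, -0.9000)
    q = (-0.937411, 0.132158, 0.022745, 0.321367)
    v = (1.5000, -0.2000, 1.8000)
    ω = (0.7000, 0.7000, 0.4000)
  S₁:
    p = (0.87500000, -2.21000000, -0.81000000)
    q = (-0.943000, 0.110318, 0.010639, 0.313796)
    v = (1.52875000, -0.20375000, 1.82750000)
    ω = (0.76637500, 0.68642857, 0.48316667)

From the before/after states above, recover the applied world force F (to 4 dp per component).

velocity change Δv = (0.02875000, -0.00375000, 0.02750000)
applied force F = (2.3000, -0.3000, 2.2000)

F = (2.3000, -0.3000, 2.2000)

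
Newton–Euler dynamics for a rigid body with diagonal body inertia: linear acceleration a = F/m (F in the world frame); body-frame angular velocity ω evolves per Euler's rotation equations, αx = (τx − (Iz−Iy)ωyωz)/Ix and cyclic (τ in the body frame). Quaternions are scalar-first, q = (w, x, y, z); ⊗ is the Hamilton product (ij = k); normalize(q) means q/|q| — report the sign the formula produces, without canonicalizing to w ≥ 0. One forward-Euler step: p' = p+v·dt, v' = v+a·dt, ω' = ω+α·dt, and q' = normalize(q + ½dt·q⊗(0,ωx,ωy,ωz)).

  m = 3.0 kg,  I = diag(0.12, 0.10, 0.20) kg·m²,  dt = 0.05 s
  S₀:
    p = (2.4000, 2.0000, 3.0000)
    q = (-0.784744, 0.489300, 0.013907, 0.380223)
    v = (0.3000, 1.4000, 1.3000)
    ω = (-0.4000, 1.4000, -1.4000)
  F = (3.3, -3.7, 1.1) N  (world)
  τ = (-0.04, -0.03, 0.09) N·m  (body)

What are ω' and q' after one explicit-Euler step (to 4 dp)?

(τ − ω×Iω)/I = (1.3000, 0.1480, 0.3940)
ω' = ω + α·dt = (-0.3350, 1.4074, -1.3803)
Hamilton product q⊗(0,ω) = (0.7085624, -0.2378844, -0.5657108, 1.7892244)
q' = normalize(q + ½dt·q⊗(0,ω)) = (-0.7661, 0.4827, -0.0002, 0.4244)

ω' = (-0.3350, 1.4074, -1.3803)
q' = (-0.7661, 0.4827, -0.0002, 0.4244)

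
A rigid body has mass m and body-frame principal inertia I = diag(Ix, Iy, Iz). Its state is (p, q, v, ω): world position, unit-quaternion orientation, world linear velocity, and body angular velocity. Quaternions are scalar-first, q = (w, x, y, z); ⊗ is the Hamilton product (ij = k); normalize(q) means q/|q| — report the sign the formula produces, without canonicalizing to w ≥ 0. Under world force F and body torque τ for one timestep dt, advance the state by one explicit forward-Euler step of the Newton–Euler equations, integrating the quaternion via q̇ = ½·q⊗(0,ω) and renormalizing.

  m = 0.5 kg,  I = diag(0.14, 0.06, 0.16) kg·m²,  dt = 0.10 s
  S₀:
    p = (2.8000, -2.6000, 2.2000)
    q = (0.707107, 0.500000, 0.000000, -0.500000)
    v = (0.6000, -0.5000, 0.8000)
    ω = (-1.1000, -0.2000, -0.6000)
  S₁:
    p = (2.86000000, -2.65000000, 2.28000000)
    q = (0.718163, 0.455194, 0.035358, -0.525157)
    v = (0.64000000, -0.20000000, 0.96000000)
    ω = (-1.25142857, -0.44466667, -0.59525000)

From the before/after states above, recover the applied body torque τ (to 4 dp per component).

τ = (-0.2000, -0.1600, -0.0100)

ω₁ − ω₀ = (-0.15142857, -0.24466667, 0.00475000)
τ = I·(Δω/dt) + ω₀×(Iω₀) = (-0.2000, -0.1600, -0.0100)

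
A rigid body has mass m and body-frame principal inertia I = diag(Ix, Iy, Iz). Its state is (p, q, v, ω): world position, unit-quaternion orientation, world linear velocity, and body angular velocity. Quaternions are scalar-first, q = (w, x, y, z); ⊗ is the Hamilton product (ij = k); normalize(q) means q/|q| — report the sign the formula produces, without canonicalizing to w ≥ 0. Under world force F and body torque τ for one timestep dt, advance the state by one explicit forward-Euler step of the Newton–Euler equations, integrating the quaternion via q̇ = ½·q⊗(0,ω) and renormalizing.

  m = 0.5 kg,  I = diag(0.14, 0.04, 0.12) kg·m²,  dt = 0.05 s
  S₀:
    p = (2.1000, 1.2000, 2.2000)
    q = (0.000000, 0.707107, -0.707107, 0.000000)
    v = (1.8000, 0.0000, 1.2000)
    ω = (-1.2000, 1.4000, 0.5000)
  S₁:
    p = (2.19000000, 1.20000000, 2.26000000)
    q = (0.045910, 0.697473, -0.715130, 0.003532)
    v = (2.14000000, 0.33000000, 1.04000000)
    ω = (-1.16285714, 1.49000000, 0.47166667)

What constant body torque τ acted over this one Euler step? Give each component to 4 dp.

Δω = ω₁−ω₀ = (0.03714286, 0.09000000, -0.02833333)
gyro term ω₀×Iω₀ = (0.0560, -0.0120, 0.1680)
applied torque τ = (0.1600, 0.0600, 0.1000)

τ = (0.1600, 0.0600, 0.1000)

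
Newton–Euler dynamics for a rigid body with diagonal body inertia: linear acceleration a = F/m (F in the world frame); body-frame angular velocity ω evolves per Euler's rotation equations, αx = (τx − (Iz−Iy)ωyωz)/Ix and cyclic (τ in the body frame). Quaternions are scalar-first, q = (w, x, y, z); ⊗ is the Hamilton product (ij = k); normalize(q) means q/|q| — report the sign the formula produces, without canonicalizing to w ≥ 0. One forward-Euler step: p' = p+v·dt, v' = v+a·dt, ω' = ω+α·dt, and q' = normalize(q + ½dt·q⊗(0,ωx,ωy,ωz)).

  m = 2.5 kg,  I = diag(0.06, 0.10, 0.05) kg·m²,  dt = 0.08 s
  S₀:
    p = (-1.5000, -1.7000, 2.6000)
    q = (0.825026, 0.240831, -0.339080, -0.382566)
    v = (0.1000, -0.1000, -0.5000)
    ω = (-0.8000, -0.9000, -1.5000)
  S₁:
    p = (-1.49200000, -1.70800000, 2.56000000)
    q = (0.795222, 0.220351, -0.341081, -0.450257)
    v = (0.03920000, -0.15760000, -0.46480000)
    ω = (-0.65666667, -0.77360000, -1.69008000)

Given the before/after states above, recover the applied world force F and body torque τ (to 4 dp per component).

F = (-1.9000, -1.8000, 1.1000)
τ = (0.0400, 0.1700, -0.0900)

ω₁ − ω₀ = (0.14333333, 0.12640000, -0.19008000)
gyro term ω₀×Iω₀ = (-0.0675, 0.0120, 0.0288)
τ = I·(Δω/dt) + ω₀×(Iω₀) = (0.0400, 0.1700, -0.0900)
v₁ − v₀ = (-0.06080000, -0.05760000, 0.03520000)
m·(v₁−v₀)/dt = (-1.9000, -1.8000, 1.1000)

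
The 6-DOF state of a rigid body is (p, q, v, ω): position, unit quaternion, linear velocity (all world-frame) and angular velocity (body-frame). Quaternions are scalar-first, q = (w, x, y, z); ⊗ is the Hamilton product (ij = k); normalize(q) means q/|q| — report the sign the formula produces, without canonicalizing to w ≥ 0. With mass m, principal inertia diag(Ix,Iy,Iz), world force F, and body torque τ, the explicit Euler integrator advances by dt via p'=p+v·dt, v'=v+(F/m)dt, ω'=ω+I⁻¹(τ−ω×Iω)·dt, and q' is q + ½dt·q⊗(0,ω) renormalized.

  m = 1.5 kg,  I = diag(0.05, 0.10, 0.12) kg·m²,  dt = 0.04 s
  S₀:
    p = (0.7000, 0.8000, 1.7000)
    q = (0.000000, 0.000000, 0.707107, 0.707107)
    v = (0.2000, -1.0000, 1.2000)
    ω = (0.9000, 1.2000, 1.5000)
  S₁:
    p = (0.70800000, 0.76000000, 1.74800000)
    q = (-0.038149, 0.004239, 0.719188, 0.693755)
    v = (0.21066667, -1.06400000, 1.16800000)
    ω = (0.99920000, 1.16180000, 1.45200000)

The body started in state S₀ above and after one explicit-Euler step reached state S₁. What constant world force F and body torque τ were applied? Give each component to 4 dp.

v₁ − v₀ = (0.01066667, -0.06400000, -0.03200000)
F = m·Δv/dt = (0.4000, -2.4000, -1.2000)
Δω = ω₁−ω₀ = (0.09920000, -0.03820000, -0.04800000)
gyro term ω₀×Iω₀ = (0.0360, -0.0945, 0.0540)
applied torque τ = (0.1600, -0.1900, -0.0900)

F = (0.4000, -2.4000, -1.2000)
τ = (0.1600, -0.1900, -0.0900)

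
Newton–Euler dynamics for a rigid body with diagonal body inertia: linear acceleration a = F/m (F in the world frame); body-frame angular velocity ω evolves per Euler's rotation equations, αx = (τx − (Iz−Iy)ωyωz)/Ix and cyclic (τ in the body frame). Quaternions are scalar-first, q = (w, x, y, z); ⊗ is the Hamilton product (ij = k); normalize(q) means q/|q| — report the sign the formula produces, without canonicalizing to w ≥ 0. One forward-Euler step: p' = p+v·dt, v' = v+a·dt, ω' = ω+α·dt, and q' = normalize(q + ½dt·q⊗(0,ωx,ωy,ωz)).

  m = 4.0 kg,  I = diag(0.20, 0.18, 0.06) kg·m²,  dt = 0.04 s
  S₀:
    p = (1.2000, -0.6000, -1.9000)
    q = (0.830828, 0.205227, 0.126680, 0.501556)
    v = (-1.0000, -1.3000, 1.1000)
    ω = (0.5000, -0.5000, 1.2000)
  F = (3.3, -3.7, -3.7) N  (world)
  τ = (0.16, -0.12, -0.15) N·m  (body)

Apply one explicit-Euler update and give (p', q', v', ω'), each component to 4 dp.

p' = p + v·dt = (1.1600, -0.6520, -1.8560)
new velocity v' = (-0.9670, -1.3370, 1.0630)
precession coupling ω×(Iω) = (0.0720, 0.0840, 0.0050)
angular accel α = (0.4400, -1.1333, -2.5833)
ω' = ω + α·dt = (0.5176, -0.5453, 1.0967)
2q̇ = q⊗(0,ω) = (-0.6411407, 0.8182080, -0.4109084, 0.8310401)
updated quaternion q' = (0.8177, 0.2215, 0.1184, 0.5180)

p' = (1.1600, -0.6520, -1.8560)
q' = (0.8177, 0.2215, 0.1184, 0.5180)
v' = (-0.9670, -1.3370, 1.0630)
ω' = (0.5176, -0.5453, 1.0967)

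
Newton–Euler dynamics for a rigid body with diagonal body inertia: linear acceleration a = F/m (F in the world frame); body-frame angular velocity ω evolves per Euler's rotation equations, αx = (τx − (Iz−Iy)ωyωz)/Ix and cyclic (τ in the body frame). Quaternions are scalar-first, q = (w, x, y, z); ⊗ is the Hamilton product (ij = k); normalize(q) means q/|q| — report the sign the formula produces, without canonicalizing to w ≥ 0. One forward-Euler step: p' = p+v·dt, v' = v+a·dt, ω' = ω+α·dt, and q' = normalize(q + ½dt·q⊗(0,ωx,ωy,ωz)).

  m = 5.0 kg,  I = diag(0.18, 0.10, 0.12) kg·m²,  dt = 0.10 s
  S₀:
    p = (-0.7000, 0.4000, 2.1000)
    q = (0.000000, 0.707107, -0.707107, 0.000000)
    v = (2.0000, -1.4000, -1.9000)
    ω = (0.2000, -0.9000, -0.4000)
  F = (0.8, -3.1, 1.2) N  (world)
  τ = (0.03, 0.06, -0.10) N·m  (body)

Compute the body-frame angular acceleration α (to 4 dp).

precession coupling ω×(Iω) = (0.0072, -0.0048, 0.0144)
(τ − ω×Iω)/I = (0.1267, 0.6480, -0.9533)

α = (0.1267, 0.6480, -0.9533)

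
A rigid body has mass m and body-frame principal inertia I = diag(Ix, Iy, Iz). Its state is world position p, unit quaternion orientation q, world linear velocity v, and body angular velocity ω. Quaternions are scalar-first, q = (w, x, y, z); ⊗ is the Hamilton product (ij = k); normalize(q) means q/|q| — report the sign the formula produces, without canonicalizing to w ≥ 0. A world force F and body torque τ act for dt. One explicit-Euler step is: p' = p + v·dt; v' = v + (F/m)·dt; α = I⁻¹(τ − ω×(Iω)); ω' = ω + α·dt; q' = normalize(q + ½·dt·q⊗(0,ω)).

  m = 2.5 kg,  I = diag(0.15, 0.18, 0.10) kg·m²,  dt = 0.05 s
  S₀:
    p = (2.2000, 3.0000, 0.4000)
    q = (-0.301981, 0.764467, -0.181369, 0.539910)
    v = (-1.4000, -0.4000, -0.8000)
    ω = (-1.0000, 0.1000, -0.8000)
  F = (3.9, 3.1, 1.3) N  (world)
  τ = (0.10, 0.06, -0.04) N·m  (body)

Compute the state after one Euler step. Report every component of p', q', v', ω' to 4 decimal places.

p' = (2.1300, 2.9800, 0.3600)
q' = (-0.2715, 0.7739, -0.1802, 0.5430)
v' = (-1.3220, -0.3380, -0.7740)
ω' = (-0.9688, 0.1056, -0.8185)

precession coupling ω×(Iω) = (0.0064, 0.0400, -0.0030)
α = I⁻¹(τ − ω×Iω) = (0.6240, 0.1111, -0.3700)
new body rate ω' = (-0.9688, 0.1056, -0.8185)
Hamilton product q⊗(0,ω) = (1.2145319, 0.3930852, 0.0414655, 0.1366625)
q + ½dt·q⊗(0,ω), renormalized = (-0.2715, 0.7739, -0.1802, 0.5430)
linear accel F/m = (1.5600, 1.2400, 0.5200)
p' = p + v·dt = (2.1300, 2.9800, 0.3600)
new velocity v' = (-1.3220, -0.3380, -0.7740)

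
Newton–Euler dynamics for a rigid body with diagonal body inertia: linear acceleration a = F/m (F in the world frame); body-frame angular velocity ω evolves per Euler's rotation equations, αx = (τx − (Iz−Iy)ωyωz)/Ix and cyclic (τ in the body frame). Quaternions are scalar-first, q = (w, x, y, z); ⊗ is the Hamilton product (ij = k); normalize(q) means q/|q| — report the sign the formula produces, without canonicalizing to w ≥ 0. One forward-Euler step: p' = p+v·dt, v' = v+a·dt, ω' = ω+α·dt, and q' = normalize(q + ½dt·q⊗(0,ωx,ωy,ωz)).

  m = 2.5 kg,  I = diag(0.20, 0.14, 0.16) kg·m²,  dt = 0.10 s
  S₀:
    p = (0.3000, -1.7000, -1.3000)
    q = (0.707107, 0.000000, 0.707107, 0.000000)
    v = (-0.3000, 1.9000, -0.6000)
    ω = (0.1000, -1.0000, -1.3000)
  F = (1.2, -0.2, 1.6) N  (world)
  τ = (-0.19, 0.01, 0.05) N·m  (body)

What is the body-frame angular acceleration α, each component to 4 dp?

precession coupling ω×(Iω) = (0.0260, -0.0052, 0.0060)
angular accel α = (-1.0800, 0.1086, 0.2750)

α = (-1.0800, 0.1086, 0.2750)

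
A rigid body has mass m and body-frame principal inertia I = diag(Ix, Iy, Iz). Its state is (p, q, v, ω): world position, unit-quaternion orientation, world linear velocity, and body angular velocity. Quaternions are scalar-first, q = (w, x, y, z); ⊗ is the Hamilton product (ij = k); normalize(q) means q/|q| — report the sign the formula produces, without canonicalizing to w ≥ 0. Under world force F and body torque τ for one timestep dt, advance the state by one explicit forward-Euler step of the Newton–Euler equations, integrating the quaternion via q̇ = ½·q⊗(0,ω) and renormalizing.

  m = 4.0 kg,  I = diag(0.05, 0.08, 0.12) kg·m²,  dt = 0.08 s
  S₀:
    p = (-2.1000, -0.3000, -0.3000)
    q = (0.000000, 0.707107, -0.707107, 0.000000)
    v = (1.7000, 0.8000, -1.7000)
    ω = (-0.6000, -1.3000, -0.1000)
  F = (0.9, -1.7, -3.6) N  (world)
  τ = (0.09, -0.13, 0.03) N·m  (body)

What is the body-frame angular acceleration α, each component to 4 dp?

gyro term ω×Iω = (0.0052, -0.0042, 0.0234)
α = I⁻¹(τ − ω×Iω) = (1.6960, -1.5725, 0.0550)

α = (1.6960, -1.5725, 0.0550)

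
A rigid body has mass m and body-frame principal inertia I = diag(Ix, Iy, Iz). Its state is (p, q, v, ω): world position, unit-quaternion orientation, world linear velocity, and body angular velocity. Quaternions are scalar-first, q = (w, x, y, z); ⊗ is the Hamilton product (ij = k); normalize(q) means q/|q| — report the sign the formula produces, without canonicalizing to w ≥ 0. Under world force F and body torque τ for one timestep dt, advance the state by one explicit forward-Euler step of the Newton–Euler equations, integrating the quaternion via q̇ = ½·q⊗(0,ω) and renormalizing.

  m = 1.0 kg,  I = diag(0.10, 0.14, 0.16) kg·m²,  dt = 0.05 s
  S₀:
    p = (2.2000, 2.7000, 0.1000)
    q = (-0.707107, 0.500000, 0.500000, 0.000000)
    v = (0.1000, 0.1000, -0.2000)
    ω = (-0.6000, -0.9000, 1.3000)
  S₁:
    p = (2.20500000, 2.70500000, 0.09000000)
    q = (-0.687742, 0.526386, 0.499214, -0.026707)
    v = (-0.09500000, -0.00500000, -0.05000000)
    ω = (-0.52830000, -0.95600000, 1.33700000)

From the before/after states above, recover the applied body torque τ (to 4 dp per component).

τ = (0.1200, -0.1100, 0.1400)

ω₁ − ω₀ = (0.07170000, -0.05600000, 0.03700000)
precession coupling = (-0.0234, 0.0468, 0.0216)
applied torque τ = (0.1200, -0.1100, 0.1400)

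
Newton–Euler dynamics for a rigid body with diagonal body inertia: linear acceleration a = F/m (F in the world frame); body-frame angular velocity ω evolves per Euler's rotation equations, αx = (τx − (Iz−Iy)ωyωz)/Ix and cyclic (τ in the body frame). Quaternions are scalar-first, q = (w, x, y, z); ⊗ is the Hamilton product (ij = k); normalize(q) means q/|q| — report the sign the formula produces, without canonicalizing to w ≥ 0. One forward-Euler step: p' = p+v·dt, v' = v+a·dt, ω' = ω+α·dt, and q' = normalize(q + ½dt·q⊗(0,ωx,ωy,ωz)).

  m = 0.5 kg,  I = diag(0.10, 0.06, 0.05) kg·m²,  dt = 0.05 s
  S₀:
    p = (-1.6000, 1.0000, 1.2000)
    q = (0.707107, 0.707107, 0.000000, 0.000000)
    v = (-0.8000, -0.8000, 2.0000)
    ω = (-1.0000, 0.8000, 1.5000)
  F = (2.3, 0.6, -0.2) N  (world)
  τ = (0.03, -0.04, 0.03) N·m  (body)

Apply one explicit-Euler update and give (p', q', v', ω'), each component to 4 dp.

p' = (-1.6400, 0.9600, 1.3000)
q' = (0.7239, 0.6886, -0.0124, 0.0406)
v' = (-0.5700, -0.7400, 1.9800)
ω' = (-0.9790, 0.8292, 1.4980)

linear accel F/m = (4.6000, 1.2000, -0.4000)
p' = p + v·dt = (-1.6400, 0.9600, 1.3000)
new velocity v' = (-0.5700, -0.7400, 1.9800)
gyro term ω×Iω = (-0.0120, -0.0750, 0.0320)
angular accel α = (0.4200, 0.5833, -0.0400)
new body rate ω' = (-0.9790, 0.8292, 1.4980)
2q̇ = q⊗(0,ω) = (0.7071070, -0.7071070, -0.4949749, 1.6263461)
q' = normalize(q + ½dt·q⊗(0,ω)) = (0.7239, 0.6886, -0.0124, 0.0406)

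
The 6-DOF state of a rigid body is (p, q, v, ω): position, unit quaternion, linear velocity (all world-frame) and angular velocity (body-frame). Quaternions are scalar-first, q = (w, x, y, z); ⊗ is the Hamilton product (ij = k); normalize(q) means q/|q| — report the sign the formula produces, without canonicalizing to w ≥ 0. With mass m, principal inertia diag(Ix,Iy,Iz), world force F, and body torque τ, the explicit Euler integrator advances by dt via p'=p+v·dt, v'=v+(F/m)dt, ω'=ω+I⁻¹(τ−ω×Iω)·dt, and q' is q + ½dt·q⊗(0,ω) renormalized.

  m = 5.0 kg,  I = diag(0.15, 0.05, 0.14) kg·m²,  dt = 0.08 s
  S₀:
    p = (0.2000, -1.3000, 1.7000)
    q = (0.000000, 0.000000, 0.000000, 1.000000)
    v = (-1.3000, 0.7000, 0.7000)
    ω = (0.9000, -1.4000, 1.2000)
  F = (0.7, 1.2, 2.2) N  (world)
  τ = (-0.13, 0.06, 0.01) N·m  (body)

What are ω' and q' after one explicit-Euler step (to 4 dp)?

ω' = (0.9113, -1.3213, 1.1337)
q' = (-0.0478, 0.0558, 0.0359, 0.9966)

angular accel α = (0.1413, 0.9840, -0.8286)
new body rate ω' = (0.9113, -1.3213, 1.1337)
q⊗(0,ω) = (-1.2000000, 1.4000000, 0.9000000, 0.0000000)
q + ½dt·q⊗(0,ω), renormalized = (-0.0478, 0.0558, 0.0359, 0.9966)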